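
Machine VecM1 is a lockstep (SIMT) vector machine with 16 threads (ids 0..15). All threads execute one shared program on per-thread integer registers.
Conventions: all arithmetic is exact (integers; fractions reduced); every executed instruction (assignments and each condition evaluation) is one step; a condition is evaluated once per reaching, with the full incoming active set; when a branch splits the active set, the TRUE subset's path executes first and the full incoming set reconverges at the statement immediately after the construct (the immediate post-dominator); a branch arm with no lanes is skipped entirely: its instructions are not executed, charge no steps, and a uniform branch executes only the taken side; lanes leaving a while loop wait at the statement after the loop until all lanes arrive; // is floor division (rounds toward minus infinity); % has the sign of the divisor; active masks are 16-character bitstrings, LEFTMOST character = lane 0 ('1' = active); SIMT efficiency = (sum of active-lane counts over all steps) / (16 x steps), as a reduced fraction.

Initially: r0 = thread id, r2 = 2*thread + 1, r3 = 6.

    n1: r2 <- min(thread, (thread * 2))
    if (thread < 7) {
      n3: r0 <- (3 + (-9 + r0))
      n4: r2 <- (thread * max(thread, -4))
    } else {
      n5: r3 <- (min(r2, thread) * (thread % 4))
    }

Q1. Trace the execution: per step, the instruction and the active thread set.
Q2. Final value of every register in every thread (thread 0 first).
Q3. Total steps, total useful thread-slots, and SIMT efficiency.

step 0: r2 <- min(thread, (thread * 2)) 1111111111111111
step 1: eval (thread < 7)            1111111111111111
step 2: r0 <- (3 + (-9 + r0))        1111111000000000
step 3: r2 <- (thread * max(thread, -4)) 1111111000000000
step 4: r3 <- (min(r2, thread) * (thread % 4)) 0000000111111111

Answer: 5 steps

r0: -6,-5,-4,-3,-2,-1,0,7,8,9,10,11,12,13,14,15
r2: 0,1,4,9,16,25,36,7,8,9,10,11,12,13,14,15
r3: 6,6,6,6,6,6,6,21,0,9,20,33,0,13,28,45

steps = 5; useful = 55; efficiency = 55/80 = 11/16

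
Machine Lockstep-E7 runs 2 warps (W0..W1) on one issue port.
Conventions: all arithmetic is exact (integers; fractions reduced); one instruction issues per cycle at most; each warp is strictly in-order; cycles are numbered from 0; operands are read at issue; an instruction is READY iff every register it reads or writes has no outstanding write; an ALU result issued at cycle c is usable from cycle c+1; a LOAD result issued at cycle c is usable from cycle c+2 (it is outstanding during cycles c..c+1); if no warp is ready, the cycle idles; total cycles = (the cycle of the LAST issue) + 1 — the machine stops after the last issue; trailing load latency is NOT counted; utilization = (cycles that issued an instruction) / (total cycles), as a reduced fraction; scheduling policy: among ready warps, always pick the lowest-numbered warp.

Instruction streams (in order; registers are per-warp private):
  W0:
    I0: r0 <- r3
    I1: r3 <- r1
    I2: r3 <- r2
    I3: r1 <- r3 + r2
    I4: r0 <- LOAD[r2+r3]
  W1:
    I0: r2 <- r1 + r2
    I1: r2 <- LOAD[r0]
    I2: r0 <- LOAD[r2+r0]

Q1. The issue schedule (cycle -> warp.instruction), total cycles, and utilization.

cycle 0: W0.I0
cycle 1: W0.I1
cycle 2: W0.I2
cycle 3: W0.I3
cycle 4: W0.I4
cycle 5: W1.I0
cycle 6: W1.I1
cycle 7: idle
cycle 8: W1.I2

Answer: 9 cycles, utilization 8/9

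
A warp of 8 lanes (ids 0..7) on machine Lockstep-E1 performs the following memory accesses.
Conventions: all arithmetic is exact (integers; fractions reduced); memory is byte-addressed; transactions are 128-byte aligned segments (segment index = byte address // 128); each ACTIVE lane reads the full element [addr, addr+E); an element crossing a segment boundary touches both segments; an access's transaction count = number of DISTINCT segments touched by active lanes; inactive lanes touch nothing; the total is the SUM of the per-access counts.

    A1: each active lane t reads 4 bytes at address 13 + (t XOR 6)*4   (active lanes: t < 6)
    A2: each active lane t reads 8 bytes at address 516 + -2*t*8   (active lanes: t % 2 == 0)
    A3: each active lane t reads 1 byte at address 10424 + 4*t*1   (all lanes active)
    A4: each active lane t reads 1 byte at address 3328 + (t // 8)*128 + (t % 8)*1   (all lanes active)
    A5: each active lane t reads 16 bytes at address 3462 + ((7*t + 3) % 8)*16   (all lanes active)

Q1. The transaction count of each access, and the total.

A1: 1 transaction
A2: 2 transactions
A3: 1 transaction
A4: 1 transaction
A5: 2 transactions

Answer: 1,2,1,1,2; total 7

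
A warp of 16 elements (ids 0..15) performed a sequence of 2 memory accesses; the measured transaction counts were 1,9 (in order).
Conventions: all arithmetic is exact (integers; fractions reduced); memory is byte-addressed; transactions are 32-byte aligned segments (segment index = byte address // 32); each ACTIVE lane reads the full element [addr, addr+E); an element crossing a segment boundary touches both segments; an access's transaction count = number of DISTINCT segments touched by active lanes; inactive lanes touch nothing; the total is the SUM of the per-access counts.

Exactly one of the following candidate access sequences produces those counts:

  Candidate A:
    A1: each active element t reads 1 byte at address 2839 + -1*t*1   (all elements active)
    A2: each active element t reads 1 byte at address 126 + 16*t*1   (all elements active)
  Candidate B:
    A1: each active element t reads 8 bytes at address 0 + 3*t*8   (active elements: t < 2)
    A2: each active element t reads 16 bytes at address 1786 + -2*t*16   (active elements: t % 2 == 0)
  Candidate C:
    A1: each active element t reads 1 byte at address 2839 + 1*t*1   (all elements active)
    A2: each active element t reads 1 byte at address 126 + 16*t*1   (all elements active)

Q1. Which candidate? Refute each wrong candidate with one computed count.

B: A2 gives 16 transactions, not 9
C: A1 gives 2 transactions, not 1
A: all counts match (1,9)

Answer: A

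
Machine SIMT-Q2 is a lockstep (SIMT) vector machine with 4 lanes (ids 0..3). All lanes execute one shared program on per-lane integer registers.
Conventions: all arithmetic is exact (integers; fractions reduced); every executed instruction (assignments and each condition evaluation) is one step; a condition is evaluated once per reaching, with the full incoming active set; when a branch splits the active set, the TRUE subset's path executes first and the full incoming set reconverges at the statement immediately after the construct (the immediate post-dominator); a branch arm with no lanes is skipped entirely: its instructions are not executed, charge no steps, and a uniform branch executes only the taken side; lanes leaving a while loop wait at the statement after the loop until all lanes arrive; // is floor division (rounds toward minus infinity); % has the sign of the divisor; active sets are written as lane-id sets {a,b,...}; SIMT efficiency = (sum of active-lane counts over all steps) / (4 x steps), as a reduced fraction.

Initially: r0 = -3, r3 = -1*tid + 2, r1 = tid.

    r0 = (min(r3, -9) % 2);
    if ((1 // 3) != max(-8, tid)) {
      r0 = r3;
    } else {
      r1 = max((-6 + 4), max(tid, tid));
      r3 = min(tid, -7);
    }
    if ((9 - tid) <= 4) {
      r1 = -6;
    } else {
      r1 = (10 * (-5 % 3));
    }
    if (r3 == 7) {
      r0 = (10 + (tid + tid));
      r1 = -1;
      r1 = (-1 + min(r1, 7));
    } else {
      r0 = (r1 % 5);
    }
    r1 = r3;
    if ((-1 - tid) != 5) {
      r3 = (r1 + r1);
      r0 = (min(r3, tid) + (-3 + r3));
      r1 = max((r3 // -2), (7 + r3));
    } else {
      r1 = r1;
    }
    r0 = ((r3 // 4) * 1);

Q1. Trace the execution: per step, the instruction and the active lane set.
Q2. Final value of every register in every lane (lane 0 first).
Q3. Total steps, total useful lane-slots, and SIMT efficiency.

step 0: r0 <- (min(r3, -9) % 2)      {0,1,2,3}
step 1: eval ((1 // 3) != max(-8, tid)) {0,1,2,3}
step 2: r0 <- r3                     {1,2,3}
step 3: r1 <- max((-6 + 4), max(tid, tid)) {0}
step 4: r3 <- min(tid, -7)           {0}
step 5: eval ((9 - tid) <= 4)        {0,1,2,3}
step 6: r1 <- (10 * (-5 % 3))        {0,1,2,3}
step 7: eval (r3 == 7)               {0,1,2,3}
step 8: r0 <- (r1 % 5)               {0,1,2,3}
step 9: r1 <- r3                     {0,1,2,3}
step 10: eval ((-1 - tid) != 5)       {0,1,2,3}
step 11: r3 <- (r1 + r1)              {0,1,2,3}
step 12: r0 <- (min(r3, tid) + (-3 + r3)) {0,1,2,3}
step 13: r1 <- max((r3 // -2), (7 + r3)) {0,1,2,3}
step 14: r0 <- ((r3 // 4) * 1)        {0,1,2,3}

Answer: 15 steps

r0: -4,0,0,-1
r3: -14,2,0,-2
r1: 7,9,7,5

steps = 15; useful = 53; efficiency = 53/60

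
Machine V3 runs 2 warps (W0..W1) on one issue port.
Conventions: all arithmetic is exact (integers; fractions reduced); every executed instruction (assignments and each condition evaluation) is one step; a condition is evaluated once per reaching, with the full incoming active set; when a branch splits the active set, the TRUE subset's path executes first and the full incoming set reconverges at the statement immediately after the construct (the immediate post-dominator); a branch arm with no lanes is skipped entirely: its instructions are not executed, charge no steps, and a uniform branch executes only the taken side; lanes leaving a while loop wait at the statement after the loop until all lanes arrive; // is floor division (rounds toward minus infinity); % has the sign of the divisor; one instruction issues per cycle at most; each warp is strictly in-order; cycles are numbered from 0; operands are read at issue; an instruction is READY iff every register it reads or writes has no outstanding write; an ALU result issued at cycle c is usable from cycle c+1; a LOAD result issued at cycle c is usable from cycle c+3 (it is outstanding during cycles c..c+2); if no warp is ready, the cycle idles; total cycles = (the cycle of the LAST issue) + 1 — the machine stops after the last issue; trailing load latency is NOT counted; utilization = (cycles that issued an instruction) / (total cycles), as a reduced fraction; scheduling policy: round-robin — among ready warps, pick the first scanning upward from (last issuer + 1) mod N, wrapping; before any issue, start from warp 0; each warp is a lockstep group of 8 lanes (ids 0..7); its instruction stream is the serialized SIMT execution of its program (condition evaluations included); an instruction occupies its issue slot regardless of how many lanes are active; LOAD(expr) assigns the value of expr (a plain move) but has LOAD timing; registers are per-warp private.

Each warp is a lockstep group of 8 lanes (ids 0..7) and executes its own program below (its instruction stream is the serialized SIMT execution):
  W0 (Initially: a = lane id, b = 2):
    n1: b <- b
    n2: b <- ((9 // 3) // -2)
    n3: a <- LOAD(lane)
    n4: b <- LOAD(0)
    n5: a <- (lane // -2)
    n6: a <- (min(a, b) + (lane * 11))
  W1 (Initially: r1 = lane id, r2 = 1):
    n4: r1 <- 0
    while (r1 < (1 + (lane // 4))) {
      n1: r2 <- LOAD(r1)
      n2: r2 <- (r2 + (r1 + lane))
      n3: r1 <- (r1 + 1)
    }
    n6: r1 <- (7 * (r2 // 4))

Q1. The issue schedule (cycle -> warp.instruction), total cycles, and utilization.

cycle 0: W0.I0
cycle 1: W1.I0
cycle 2: W0.I1
cycle 3: W1.I1
cycle 4: W0.I2
cycle 5: W1.I2
cycle 6: W0.I3
cycle 7: W0.I4
cycle 8: W1.I3
cycle 9: W0.I5
cycle 10: W1.I4
cycle 11: W1.I5
cycle 12: W1.I6
cycle 13: idle
cycle 14: idle
cycle 15: W1.I7
cycle 16: W1.I8
cycle 17: W1.I9
cycle 18: W1.I10

Answer: 19 cycles, utilization 17/19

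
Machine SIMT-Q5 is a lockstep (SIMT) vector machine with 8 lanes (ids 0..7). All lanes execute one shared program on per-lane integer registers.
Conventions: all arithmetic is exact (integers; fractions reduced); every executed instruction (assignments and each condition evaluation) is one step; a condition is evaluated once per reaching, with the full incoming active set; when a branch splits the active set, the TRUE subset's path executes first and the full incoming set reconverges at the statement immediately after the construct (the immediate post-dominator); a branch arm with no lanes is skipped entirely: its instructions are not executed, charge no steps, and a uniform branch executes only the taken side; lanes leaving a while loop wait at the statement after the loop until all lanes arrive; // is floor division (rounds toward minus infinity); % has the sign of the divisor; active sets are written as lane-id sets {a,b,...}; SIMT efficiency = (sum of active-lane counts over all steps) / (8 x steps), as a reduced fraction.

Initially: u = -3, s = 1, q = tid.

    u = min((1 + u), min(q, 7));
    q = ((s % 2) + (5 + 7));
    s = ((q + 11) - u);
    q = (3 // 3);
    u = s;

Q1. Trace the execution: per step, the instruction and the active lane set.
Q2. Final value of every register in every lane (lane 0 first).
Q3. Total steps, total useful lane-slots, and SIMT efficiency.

step 0: u <- min((1 + u), min(q, 7)) {0,1,2,3,4,5,6,7}
step 1: q <- ((s % 2) + (5 + 7))     {0,1,2,3,4,5,6,7}
step 2: s <- ((q + 11) - u)          {0,1,2,3,4,5,6,7}
step 3: q <- (3 // 3)                {0,1,2,3,4,5,6,7}
step 4: u <- s                       {0,1,2,3,4,5,6,7}

Answer: 5 steps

u: 26,26,26,26,26,26,26,26
s: 26,26,26,26,26,26,26,26
q: 1,1,1,1,1,1,1,1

steps = 5; useful = 40; efficiency = 40/40 = 1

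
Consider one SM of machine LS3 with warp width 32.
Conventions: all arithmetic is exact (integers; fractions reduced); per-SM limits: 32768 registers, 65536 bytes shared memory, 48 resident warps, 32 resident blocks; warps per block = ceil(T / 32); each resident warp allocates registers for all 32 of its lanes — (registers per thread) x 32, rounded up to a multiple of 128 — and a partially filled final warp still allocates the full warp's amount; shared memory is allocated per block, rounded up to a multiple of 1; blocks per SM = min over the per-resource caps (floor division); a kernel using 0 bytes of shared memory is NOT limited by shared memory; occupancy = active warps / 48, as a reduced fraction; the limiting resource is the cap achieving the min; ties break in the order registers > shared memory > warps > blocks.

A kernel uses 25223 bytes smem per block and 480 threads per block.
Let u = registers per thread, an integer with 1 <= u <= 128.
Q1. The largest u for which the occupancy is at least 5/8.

Answer: u = 32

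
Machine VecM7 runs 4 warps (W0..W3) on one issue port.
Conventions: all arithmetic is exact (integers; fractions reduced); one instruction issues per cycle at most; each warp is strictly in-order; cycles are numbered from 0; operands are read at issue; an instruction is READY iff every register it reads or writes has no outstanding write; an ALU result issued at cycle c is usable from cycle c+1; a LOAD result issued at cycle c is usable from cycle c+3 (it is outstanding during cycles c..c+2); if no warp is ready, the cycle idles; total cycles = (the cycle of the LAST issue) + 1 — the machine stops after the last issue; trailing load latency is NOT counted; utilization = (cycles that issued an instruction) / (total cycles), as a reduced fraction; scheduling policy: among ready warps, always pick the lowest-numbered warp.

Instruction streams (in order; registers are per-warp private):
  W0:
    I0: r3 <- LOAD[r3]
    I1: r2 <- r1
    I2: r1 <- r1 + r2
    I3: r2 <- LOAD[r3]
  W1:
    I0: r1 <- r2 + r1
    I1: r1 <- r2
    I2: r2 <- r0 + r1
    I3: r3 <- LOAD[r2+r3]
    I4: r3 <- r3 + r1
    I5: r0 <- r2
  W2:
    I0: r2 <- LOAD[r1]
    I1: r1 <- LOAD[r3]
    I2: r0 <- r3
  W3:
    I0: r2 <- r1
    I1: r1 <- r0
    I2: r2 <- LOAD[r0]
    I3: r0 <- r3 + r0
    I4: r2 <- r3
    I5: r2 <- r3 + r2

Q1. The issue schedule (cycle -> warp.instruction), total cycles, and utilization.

cycle 0: W0.I0
cycle 1: W0.I1
cycle 2: W0.I2
cycle 3: W0.I3
cycle 4: W1.I0
cycle 5: W1.I1
cycle 6: W1.I2
cycle 7: W1.I3
cycle 8: W2.I0
cycle 9: W2.I1
cycle 10: W1.I4
cycle 11: W1.I5
cycle 12: W2.I2
cycle 13: W3.I0
cycle 14: W3.I1
cycle 15: W3.I2
cycle 16: W3.I3
cycle 17: idle
cycle 18: W3.I4
cycle 19: W3.I5

Answer: 20 cycles, utilization 19/20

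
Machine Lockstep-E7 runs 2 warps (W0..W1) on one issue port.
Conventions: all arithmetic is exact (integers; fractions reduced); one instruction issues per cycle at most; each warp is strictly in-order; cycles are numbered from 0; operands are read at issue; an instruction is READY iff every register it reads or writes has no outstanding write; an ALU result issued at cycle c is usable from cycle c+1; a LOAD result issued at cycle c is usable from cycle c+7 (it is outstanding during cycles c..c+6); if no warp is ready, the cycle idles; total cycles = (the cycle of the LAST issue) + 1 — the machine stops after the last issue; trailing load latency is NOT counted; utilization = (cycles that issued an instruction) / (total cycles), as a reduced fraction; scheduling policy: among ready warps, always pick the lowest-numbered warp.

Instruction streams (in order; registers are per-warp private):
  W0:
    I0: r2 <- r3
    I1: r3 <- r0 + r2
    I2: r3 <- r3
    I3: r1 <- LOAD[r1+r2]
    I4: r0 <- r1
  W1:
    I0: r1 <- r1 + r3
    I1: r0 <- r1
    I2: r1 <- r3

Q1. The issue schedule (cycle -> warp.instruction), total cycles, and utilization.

cycle 0: W0.I0
cycle 1: W0.I1
cycle 2: W0.I2
cycle 3: W0.I3
cycle 4: W1.I0
cycle 5: W1.I1
cycle 6: W1.I2
cycle 7: idle
cycle 8: idle
cycle 9: idle
cycle 10: W0.I4

Answer: 11 cycles, utilization 8/11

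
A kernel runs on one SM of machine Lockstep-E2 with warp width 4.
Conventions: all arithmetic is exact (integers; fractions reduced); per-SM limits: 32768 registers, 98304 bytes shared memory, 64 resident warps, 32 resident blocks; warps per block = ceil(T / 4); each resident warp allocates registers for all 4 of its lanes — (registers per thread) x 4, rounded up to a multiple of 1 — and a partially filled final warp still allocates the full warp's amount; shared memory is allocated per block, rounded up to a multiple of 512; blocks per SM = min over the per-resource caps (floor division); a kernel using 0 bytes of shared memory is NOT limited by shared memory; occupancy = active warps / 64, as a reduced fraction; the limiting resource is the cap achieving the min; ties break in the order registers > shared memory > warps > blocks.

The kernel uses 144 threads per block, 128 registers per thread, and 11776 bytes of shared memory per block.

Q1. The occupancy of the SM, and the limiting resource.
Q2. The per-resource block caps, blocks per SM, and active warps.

Answer: occupancy 9/16, limited by registers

registers: 1 block
shared memory: 8 blocks
warps: 1 block
blocks: 32 blocks

Answer: 1 block, 36 active warps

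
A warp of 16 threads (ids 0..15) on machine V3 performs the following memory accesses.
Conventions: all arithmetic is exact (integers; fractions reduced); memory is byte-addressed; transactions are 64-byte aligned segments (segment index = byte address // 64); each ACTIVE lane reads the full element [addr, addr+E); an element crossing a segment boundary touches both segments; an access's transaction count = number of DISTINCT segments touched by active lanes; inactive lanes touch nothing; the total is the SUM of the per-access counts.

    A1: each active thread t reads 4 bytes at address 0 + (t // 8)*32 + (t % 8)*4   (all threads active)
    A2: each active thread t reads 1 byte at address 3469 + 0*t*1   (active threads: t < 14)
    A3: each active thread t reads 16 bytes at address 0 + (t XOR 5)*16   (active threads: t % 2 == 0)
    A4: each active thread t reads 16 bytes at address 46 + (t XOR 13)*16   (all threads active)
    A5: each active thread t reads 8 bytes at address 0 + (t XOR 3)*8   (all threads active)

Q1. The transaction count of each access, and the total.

A1: 1 transaction
A2: 1 transaction
A3: 4 transactions
A4: 5 transactions
A5: 2 transactions

Answer: 1,1,4,5,2; total 13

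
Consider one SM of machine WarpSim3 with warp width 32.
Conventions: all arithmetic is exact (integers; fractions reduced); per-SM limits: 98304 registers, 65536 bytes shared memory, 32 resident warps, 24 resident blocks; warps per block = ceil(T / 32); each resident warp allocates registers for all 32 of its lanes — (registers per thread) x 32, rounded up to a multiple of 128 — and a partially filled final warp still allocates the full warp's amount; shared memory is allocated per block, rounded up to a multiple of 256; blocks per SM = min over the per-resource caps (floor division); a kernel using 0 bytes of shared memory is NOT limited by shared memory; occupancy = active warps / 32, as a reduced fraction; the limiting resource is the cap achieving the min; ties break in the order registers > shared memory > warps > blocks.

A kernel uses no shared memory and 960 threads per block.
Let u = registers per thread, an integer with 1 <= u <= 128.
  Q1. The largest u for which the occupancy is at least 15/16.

Answer: u = 100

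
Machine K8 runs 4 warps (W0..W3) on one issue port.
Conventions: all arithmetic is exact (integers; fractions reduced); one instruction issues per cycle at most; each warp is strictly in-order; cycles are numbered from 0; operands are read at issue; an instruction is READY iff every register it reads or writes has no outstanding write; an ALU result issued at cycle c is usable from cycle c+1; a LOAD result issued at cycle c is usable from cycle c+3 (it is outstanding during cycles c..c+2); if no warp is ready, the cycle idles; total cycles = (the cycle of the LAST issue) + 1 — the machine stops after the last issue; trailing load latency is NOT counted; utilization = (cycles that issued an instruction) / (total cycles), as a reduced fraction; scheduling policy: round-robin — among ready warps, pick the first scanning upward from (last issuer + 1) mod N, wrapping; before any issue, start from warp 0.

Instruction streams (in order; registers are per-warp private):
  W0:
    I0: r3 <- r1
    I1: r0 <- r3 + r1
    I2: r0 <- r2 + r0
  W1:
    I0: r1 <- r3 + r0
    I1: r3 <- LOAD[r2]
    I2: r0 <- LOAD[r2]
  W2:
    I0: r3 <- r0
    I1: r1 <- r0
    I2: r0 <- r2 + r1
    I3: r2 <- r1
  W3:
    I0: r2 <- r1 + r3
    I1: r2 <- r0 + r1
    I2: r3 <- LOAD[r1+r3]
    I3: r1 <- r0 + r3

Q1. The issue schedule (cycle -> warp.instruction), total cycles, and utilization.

cycle 0: W0.I0
cycle 1: W1.I0
cycle 2: W2.I0
cycle 3: W3.I0
cycle 4: W0.I1
cycle 5: W1.I1
cycle 6: W2.I1
cycle 7: W3.I1
cycle 8: W0.I2
cycle 9: W1.I2
cycle 10: W2.I2
cycle 11: W3.I2
cycle 12: W2.I3
cycle 13: idle
cycle 14: W3.I3

Answer: 15 cycles, utilization 14/15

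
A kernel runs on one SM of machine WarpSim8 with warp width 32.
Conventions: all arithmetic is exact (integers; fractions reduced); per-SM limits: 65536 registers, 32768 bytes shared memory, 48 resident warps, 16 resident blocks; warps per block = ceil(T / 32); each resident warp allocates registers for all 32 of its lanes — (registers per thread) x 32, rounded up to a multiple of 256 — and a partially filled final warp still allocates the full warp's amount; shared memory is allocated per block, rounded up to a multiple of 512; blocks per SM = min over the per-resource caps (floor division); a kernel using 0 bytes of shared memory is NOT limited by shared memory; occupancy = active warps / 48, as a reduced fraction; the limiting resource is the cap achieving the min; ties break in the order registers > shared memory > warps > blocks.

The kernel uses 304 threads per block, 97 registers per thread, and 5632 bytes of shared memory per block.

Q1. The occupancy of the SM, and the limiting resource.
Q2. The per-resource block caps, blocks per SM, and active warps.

Answer: occupancy 5/24, limited by registers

registers: 1 block
shared memory: 5 blocks
warps: 4 blocks
blocks: 16 blocks

Answer: 1 block, 10 active warps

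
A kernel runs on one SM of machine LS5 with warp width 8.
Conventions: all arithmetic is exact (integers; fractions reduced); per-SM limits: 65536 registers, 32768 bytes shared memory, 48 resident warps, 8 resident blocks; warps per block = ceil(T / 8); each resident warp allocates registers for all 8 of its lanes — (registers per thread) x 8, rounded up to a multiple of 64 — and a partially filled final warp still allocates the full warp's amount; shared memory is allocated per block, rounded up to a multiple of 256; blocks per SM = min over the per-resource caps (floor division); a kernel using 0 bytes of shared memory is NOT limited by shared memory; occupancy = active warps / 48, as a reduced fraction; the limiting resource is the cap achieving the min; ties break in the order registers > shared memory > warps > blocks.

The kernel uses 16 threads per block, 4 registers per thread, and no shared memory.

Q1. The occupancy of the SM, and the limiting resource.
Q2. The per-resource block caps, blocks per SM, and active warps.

Answer: occupancy 1/3, limited by blocks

registers: 512 blocks
shared memory: no limit (kernel uses none)
warps: 24 blocks
blocks: 8 blocks

Answer: 8 blocks, 16 active warps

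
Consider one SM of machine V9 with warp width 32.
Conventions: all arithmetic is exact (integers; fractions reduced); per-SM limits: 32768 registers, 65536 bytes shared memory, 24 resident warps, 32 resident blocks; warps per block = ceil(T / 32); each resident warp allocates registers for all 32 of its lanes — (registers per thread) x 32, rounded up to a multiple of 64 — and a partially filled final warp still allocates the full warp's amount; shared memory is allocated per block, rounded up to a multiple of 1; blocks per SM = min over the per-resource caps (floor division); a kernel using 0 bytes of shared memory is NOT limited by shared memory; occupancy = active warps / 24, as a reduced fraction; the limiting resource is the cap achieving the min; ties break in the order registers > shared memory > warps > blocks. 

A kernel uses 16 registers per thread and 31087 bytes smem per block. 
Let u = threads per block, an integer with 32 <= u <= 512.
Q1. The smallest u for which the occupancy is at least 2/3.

Answer: u = 225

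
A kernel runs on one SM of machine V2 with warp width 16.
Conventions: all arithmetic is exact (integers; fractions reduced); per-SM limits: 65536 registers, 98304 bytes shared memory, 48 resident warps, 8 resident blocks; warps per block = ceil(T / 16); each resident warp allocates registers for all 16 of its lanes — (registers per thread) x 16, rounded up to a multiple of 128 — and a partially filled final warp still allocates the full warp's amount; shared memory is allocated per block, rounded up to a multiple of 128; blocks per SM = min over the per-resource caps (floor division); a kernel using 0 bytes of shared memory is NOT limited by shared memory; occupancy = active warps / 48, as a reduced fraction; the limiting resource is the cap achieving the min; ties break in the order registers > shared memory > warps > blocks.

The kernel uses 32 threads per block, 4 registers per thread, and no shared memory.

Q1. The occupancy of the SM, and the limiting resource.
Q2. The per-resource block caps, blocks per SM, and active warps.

Answer: occupancy 1/3, limited by blocks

registers: 256 blocks
shared memory: no limit (kernel uses none)
warps: 24 blocks
blocks: 8 blocks

Answer: 8 blocks, 16 active warps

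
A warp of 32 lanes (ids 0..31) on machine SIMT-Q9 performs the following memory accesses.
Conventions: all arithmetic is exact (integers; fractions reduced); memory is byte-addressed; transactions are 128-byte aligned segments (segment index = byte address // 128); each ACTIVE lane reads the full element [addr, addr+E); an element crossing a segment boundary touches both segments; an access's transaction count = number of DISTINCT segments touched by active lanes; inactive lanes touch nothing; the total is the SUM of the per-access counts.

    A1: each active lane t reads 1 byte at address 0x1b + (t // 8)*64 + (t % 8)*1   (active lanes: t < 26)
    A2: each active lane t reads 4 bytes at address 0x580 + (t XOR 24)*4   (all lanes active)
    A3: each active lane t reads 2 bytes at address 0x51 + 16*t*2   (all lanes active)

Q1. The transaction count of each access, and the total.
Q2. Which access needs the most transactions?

A1: 2 transactions
A2: 1 transaction
A3: 9 transactions

Answer: 2,1,9; total 12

Answer: A3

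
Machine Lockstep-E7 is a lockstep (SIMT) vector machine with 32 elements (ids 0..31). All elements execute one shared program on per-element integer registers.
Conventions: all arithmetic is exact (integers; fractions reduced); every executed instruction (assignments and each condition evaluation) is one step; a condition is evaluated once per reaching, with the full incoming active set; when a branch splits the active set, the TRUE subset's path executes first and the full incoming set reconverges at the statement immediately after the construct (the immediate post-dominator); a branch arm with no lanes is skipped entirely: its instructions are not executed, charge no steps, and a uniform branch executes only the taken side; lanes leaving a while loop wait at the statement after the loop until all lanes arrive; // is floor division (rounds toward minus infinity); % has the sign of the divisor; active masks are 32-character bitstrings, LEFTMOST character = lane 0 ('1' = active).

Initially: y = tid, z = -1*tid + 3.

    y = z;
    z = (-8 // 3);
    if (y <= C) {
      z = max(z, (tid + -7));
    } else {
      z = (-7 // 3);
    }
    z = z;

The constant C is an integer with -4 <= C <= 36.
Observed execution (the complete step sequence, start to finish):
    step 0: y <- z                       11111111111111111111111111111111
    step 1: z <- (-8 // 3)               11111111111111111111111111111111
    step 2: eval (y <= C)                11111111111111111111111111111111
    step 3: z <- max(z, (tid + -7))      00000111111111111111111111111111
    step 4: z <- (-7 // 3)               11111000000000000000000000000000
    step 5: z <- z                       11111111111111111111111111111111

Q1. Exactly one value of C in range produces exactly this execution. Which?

Answer: C = -2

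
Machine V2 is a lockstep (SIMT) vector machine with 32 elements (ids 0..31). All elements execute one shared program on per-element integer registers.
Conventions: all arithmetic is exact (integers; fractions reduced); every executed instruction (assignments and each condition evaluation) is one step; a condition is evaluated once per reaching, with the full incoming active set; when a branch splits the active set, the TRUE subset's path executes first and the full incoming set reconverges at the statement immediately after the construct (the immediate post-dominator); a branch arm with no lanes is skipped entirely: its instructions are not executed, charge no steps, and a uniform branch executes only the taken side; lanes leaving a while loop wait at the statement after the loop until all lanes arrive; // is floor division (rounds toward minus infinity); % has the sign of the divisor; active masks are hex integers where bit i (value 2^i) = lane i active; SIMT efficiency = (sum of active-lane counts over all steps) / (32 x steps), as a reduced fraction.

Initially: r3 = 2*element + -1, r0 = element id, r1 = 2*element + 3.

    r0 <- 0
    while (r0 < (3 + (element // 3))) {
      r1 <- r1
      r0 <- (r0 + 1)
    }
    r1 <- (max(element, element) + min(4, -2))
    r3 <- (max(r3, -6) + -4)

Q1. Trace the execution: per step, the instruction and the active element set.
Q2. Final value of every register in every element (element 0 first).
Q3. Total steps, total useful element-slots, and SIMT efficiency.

step 0: r0 <- 0                      0xffffffff
step 1: eval (r0 < (3 + (element // 3))) 0xffffffff
step 2: r1 <- r1                     0xffffffff
step 3: r0 <- (r0 + 1)               0xffffffff
step 4: eval (r0 < (3 + (element // 3))) 0xffffffff
step 5: r1 <- r1                     0xffffffff
step 6: r0 <- (r0 + 1)               0xffffffff
step 7: eval (r0 < (3 + (element // 3))) 0xffffffff
step 8: r1 <- r1                     0xffffffff
step 9: r0 <- (r0 + 1)               0xffffffff
step 10: eval (r0 < (3 + (element // 3))) 0xffffffff
step 11: r1 <- r1                     0xfffffff8
step 12: r0 <- (r0 + 1)               0xfffffff8
step 13: eval (r0 < (3 + (element // 3))) 0xfffffff8
step 14: r1 <- r1                     0xffffffc0
step 15: r0 <- (r0 + 1)               0xffffffc0
step 16: eval (r0 < (3 + (element // 3))) 0xffffffc0
step 17: r1 <- r1                     0xfffffe00
step 18: r0 <- (r0 + 1)               0xfffffe00
step 19: eval (r0 < (3 + (element // 3))) 0xfffffe00
step 20: r1 <- r1                     0xfffff000
step 21: r0 <- (r0 + 1)               0xfffff000
step 22: eval (r0 < (3 + (element // 3))) 0xfffff000
step 23: r1 <- r1                     0xffff8000
step 24: r0 <- (r0 + 1)               0xffff8000
step 25: eval (r0 < (3 + (element // 3))) 0xffff8000
step 26: r1 <- r1                     0xfffc0000
step 27: r0 <- (r0 + 1)               0xfffc0000
step 28: eval (r0 < (3 + (element // 3))) 0xfffc0000
step 29: r1 <- r1                     0xffe00000
step 30: r0 <- (r0 + 1)               0xffe00000
step 31: eval (r0 < (3 + (element // 3))) 0xffe00000
step 32: r1 <- r1                     0xff000000
step 33: r0 <- (r0 + 1)               0xff000000
step 34: eval (r0 < (3 + (element // 3))) 0xff000000
step 35: r1 <- r1                     0xf8000000
step 36: r0 <- (r0 + 1)               0xf8000000
step 37: eval (r0 < (3 + (element // 3))) 0xf8000000
step 38: r1 <- r1                     0xc0000000
step 39: r0 <- (r0 + 1)               0xc0000000
step 40: eval (r0 < (3 + (element // 3))) 0xc0000000
step 41: r1 <- (max(element, element) + min(4, -2)) 0xffffffff
step 42: r3 <- (max(r3, -6) + -4)     0xffffffff

Answer: 43 steps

r3: -5,-3,-1,1,3,5,7,9,11,13,15,17,19,21,23,25,27,29,31,33,35,37,39,41,43,45,47,49,51,53,55,57
r0: 3,3,3,4,4,4,5,5,5,6,6,6,7,7,7,8,8,8,9,9,9,10,10,10,11,11,11,12,12,12,13,13
r1: -2,-1,0,1,2,3,4,5,6,7,8,9,10,11,12,13,14,15,16,17,18,19,20,21,22,23,24,25,26,27,28,29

steps = 43; useful = 881; efficiency = 881/1376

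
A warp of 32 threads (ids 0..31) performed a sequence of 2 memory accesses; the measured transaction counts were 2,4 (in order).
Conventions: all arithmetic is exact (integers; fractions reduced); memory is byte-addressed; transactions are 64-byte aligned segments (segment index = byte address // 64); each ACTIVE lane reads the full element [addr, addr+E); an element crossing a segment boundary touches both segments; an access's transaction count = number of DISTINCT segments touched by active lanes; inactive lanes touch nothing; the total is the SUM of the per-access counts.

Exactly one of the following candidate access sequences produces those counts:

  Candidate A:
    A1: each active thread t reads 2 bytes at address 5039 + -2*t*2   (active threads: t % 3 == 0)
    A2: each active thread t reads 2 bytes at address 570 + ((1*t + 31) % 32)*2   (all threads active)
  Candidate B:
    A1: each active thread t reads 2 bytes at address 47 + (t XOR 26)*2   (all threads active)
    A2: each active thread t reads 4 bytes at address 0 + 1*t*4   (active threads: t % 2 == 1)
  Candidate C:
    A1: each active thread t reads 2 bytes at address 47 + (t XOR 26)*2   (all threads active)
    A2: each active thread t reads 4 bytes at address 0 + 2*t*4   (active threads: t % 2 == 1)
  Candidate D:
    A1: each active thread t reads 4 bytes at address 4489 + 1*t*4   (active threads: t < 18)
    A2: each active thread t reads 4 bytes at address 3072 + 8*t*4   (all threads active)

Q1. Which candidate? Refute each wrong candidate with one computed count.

A: A1 gives 3 transactions, not 2
B: A2 gives 2 transactions, not 4
D: A2 gives 16 transactions, not 4
C: all counts match (2,4)

Answer: C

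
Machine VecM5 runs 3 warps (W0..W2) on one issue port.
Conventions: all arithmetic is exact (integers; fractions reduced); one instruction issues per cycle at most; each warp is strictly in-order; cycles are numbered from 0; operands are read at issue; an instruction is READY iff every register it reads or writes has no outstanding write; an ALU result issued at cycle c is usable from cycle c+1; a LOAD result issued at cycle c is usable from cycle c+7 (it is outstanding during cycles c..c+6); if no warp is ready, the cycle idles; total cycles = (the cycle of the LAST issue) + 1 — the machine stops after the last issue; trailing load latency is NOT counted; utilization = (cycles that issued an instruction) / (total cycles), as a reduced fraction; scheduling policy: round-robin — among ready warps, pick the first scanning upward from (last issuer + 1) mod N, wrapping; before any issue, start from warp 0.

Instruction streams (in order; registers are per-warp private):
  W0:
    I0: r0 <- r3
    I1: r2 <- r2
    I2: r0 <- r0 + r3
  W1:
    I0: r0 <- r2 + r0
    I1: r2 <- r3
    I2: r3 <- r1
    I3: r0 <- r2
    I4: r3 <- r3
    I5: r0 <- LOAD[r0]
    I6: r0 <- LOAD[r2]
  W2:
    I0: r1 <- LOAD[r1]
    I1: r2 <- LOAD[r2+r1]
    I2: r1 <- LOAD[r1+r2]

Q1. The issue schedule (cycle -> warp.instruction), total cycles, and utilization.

cycle 0: W0.I0
cycle 1: W1.I0
cycle 2: W2.I0
cycle 3: W0.I1
cycle 4: W1.I1
cycle 5: W0.I2
cycle 6: W1.I2
cycle 7: W1.I3
cycle 8: W1.I4
cycle 9: W2.I1
cycle 10: W1.I5
cycle 11: idle
cycle 12: idle
cycle 13: idle
cycle 14: idle
cycle 15: idle
cycle 16: W2.I2
cycle 17: W1.I6

Answer: 18 cycles, utilization 13/18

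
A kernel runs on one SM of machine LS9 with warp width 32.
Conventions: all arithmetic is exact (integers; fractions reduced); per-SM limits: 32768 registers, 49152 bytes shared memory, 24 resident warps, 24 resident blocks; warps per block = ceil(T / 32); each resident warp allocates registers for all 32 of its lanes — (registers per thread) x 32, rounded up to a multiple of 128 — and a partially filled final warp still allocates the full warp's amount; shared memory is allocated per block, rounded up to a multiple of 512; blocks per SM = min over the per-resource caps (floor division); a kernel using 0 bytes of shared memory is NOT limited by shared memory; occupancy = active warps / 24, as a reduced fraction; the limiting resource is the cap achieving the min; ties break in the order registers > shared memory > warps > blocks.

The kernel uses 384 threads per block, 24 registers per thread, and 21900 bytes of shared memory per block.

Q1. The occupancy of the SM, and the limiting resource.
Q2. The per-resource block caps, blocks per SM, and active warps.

Answer: occupancy 1, limited by shared memory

registers: 3 blocks
shared memory: 2 blocks
warps: 2 blocks
blocks: 24 blocks

Answer: 2 blocks, 24 active warps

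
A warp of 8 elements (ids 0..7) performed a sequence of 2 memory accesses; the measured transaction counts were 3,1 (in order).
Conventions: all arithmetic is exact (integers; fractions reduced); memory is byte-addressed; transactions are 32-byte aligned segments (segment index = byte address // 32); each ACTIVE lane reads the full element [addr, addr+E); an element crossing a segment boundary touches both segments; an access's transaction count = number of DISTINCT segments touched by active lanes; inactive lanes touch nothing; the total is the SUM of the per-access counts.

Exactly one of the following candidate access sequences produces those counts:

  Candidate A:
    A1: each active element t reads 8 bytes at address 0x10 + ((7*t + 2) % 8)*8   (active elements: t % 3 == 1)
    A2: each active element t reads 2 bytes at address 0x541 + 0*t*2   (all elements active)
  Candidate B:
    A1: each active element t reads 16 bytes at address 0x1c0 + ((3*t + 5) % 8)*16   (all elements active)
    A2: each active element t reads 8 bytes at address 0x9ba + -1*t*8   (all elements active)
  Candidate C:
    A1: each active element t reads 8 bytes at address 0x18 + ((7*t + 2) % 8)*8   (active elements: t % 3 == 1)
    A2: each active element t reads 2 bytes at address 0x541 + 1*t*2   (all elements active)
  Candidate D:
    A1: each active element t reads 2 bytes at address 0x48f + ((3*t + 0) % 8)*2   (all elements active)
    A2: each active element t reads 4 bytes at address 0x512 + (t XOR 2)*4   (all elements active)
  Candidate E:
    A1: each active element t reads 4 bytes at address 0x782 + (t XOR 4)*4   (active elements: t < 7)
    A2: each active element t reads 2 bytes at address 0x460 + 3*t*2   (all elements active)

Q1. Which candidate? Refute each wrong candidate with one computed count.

B: A1 gives 4 transactions, not 3
C: A1 gives 2 transactions, not 3
D: A1 gives 1 transaction, not 3
E: A1 gives 2 transactions, not 3
A: all counts match (3,1)

Answer: A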